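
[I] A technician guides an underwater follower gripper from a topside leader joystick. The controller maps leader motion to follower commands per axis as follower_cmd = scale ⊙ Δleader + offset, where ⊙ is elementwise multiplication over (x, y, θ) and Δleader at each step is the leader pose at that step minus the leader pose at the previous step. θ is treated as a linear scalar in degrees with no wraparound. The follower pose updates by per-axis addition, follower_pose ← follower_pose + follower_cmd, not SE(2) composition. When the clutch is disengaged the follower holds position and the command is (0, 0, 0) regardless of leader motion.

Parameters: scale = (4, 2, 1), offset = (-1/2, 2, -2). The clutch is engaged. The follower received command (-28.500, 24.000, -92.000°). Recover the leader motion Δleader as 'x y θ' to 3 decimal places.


axis x: (-28.500 − -1/2) / (4) = -7.000
axis y: (24.000 − 2) / (2) = 11.000
axis θ: (-92.000 − -2) / (1) = -90.000

-7.000 11.000 -90.000


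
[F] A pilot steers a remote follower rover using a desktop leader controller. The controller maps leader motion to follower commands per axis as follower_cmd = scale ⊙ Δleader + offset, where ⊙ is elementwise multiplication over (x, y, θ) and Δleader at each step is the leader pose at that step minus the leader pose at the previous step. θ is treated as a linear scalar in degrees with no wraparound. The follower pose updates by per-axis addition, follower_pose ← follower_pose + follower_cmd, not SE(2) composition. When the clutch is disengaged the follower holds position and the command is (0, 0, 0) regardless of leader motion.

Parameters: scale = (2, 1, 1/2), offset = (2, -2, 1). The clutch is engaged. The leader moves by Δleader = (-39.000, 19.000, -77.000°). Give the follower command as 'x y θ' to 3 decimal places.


axis x: 2·-39.000 + 2 = -76.000
axis y: 1·19.000 + -2 = 17.000
axis θ: 1/2·-77.000 + 1 = -37.500

-76.000 17.000 -37.500


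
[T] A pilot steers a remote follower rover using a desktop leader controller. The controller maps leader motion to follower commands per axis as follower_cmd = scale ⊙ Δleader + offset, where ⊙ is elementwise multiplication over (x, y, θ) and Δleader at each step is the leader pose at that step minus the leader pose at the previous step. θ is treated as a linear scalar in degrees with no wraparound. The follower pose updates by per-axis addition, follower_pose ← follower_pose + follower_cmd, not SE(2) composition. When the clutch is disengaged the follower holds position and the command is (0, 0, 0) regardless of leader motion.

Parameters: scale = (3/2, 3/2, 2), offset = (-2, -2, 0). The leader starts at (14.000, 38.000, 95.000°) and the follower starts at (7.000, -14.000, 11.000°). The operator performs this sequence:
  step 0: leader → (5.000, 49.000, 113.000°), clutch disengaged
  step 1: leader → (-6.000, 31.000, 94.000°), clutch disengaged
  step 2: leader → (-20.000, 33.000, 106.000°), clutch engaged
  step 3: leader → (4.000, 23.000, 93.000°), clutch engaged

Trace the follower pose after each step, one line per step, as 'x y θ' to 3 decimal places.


7.000 -14.000 11.000
7.000 -14.000 11.000
-16.000 -13.000 35.000
18.000 -30.000 9.000

step 0: Δleader=(-9.000, 11.000, 18.000°), disengaged; cmd=(0,0,0) → follower holds at (7.000, -14.000, 11.000°)
step 1: Δleader=(-11.000, -18.000, -19.000°), disengaged; cmd=(0,0,0) → follower holds at (7.000, -14.000, 11.000°)
step 2: Δleader=(-14.000, 2.000, 12.000°), engaged; cmd=(-23.000, 1.000, 24.000°) → follower=(-16.000, -13.000, 35.000°)
step 3: Δleader=(24.000, -10.000, -13.000°), engaged; cmd=(34.000, -17.000, -26.000°) → follower=(18.000, -30.000, 9.000°)


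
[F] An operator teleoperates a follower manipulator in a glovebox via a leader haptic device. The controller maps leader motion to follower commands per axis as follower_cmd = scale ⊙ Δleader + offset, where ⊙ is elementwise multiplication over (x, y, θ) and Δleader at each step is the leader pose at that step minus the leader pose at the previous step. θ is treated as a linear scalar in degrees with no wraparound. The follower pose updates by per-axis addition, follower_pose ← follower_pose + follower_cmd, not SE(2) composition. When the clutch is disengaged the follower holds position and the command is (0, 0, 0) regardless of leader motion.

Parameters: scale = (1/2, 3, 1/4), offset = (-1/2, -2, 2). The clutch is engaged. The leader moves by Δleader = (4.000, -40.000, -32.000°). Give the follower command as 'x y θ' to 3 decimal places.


axis x: 1/2·4.000 + -1/2 = 1.500
axis y: 3·-40.000 + -2 = -122.000
axis θ: 1/4·-32.000 + 2 = -6.000

1.500 -122.000 -6.000


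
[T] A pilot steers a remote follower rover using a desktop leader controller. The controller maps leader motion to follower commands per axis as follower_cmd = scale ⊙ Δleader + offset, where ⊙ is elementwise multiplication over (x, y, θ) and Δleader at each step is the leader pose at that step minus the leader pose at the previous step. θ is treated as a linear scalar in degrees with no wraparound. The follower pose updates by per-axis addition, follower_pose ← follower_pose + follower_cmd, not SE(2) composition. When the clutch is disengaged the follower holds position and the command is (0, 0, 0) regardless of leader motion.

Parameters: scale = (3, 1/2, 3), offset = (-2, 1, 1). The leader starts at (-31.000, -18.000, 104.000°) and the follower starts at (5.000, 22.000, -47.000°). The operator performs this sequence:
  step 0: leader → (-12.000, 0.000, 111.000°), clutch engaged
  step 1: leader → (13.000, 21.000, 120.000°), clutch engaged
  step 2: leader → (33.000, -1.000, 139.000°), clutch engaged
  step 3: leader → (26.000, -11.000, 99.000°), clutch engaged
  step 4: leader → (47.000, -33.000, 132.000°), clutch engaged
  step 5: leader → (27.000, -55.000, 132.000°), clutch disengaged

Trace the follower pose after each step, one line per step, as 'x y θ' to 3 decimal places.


60.000 32.000 -25.000
133.000 43.500 3.000
191.000 33.500 61.000
168.000 29.500 -58.000
229.000 19.500 42.000
229.000 19.500 42.000

step 0: Δleader=(19.000, 18.000, 7.000°), engaged; cmd=(55.000, 10.000, 22.000°) → follower=(60.000, 32.000, -25.000°)
step 1: Δleader=(25.000, 21.000, 9.000°), engaged; cmd=(73.000, 11.500, 28.000°) → follower=(133.000, 43.500, 3.000°)
step 2: Δleader=(20.000, -22.000, 19.000°), engaged; cmd=(58.000, -10.000, 58.000°) → follower=(191.000, 33.500, 61.000°)
step 3: Δleader=(-7.000, -10.000, -40.000°), engaged; cmd=(-23.000, -4.000, -119.000°) → follower=(168.000, 29.500, -58.000°)
step 4: Δleader=(21.000, -22.000, 33.000°), engaged; cmd=(61.000, -10.000, 100.000°) → follower=(229.000, 19.500, 42.000°)
step 5: Δleader=(-20.000, -22.000, 0.000°), disengaged; cmd=(0,0,0) → follower holds at (229.000, 19.500, 42.000°)


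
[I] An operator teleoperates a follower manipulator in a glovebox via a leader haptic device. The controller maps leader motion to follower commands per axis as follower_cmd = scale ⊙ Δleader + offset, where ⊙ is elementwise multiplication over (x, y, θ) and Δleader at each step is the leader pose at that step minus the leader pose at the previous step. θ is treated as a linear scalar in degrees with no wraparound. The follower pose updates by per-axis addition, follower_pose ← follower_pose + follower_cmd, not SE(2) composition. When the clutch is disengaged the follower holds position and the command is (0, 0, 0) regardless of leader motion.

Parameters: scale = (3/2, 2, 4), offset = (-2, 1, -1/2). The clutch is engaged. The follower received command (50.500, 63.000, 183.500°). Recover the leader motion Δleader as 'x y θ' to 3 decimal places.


35.000 31.000 46.000

axis x: (50.500 − -2) / (3/2) = 35.000
axis y: (63.000 − 1) / (2) = 31.000
axis θ: (183.500 − -1/2) / (4) = 46.000


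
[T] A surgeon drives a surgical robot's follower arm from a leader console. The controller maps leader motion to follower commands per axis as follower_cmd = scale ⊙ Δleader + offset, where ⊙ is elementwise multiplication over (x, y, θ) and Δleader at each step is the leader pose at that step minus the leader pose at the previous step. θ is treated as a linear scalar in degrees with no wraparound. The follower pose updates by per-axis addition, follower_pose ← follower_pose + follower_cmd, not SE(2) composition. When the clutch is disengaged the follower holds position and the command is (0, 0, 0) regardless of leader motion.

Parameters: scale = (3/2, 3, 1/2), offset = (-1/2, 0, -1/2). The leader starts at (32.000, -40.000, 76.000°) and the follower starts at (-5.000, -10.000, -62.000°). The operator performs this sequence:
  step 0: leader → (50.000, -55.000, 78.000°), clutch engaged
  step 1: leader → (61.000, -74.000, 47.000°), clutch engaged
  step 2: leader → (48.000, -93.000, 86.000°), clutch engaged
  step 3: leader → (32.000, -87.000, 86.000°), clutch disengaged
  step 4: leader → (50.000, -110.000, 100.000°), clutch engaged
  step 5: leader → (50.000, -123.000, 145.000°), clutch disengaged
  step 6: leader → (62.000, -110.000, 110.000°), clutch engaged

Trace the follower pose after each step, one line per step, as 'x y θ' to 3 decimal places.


21.500 -55.000 -61.500
37.500 -112.000 -77.500
17.500 -169.000 -58.500
17.500 -169.000 -58.500
44.000 -238.000 -52.000
44.000 -238.000 -52.000
61.500 -199.000 -70.000

step 0: Δleader=(18.000, -15.000, 2.000°), engaged; cmd=(26.500, -45.000, 0.500°) → follower=(21.500, -55.000, -61.500°)
step 1: Δleader=(11.000, -19.000, -31.000°), engaged; cmd=(16.000, -57.000, -16.000°) → follower=(37.500, -112.000, -77.500°)
step 2: Δleader=(-13.000, -19.000, 39.000°), engaged; cmd=(-20.000, -57.000, 19.000°) → follower=(17.500, -169.000, -58.500°)
step 3: Δleader=(-16.000, 6.000, 0.000°), disengaged; cmd=(0,0,0) → follower holds at (17.500, -169.000, -58.500°)
step 4: Δleader=(18.000, -23.000, 14.000°), engaged; cmd=(26.500, -69.000, 6.500°) → follower=(44.000, -238.000, -52.000°)
step 5: Δleader=(0.000, -13.000, 45.000°), disengaged; cmd=(0,0,0) → follower holds at (44.000, -238.000, -52.000°)
step 6: Δleader=(12.000, 13.000, -35.000°), engaged; cmd=(17.500, 39.000, -18.000°) → follower=(61.500, -199.000, -70.000°)


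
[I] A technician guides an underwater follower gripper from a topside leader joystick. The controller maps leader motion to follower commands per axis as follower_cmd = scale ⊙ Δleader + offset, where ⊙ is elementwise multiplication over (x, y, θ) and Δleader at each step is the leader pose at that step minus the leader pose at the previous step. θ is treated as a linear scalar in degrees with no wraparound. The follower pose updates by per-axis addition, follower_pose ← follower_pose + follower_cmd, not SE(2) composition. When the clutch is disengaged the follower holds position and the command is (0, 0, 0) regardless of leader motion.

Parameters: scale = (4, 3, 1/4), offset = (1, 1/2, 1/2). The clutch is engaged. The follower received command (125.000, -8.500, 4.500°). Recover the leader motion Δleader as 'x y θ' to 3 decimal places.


axis x: (125.000 − 1) / (4) = 31.000
axis y: (-8.500 − 1/2) / (3) = -3.000
axis θ: (4.500 − 1/2) / (1/4) = 16.000

31.000 -3.000 16.000


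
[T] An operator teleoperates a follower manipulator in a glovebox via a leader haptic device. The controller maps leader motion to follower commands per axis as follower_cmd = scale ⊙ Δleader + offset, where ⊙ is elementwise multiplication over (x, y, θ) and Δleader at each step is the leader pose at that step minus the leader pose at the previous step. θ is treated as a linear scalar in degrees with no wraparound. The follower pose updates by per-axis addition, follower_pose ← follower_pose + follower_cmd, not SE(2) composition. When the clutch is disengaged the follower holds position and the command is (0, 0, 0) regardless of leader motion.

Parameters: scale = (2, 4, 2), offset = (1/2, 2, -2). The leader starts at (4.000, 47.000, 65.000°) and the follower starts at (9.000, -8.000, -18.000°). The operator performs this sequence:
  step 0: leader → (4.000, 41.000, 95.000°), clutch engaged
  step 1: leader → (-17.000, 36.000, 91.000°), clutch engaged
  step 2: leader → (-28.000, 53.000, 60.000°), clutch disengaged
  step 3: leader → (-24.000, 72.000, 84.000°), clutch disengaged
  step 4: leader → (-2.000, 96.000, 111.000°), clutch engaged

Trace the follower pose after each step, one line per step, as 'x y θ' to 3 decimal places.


step 0: Δleader=(0.000, -6.000, 30.000°), engaged; cmd=(0.500, -22.000, 58.000°) → follower=(9.500, -30.000, 40.000°)
step 1: Δleader=(-21.000, -5.000, -4.000°), engaged; cmd=(-41.500, -18.000, -10.000°) → follower=(-32.000, -48.000, 30.000°)
step 2: Δleader=(-11.000, 17.000, -31.000°), disengaged; cmd=(0,0,0) → follower holds at (-32.000, -48.000, 30.000°)
step 3: Δleader=(4.000, 19.000, 24.000°), disengaged; cmd=(0,0,0) → follower holds at (-32.000, -48.000, 30.000°)
step 4: Δleader=(22.000, 24.000, 27.000°), engaged; cmd=(44.500, 98.000, 52.000°) → follower=(12.500, 50.000, 82.000°)

9.500 -30.000 40.000
-32.000 -48.000 30.000
-32.000 -48.000 30.000
-32.000 -48.000 30.000
12.500 50.000 82.000


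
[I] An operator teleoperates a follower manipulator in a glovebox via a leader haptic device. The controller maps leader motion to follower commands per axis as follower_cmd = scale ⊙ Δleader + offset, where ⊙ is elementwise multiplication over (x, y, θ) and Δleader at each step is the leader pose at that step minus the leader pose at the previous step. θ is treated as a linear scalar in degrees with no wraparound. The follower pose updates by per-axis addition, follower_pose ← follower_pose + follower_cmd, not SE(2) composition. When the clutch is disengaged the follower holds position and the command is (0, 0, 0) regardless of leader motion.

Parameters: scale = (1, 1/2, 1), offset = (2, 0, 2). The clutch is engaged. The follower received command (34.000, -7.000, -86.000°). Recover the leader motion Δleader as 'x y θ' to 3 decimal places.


32.000 -14.000 -88.000

axis x: (34.000 − 2) / (1) = 32.000
axis y: (-7.000 − 0) / (1/2) = -14.000
axis θ: (-86.000 − 2) / (1) = -88.000


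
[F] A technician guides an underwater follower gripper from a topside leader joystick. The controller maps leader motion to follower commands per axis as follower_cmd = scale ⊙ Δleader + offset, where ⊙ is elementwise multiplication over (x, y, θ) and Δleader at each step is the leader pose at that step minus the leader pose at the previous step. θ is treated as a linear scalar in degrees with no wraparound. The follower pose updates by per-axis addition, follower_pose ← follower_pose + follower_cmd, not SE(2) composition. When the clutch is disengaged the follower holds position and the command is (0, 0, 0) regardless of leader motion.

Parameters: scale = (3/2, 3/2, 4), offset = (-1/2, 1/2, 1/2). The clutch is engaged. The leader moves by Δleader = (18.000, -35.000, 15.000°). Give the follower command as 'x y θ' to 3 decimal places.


26.500 -52.000 60.500

axis x: 3/2·18.000 + -1/2 = 26.500
axis y: 3/2·-35.000 + 1/2 = -52.000
axis θ: 4·15.000 + 1/2 = 60.500


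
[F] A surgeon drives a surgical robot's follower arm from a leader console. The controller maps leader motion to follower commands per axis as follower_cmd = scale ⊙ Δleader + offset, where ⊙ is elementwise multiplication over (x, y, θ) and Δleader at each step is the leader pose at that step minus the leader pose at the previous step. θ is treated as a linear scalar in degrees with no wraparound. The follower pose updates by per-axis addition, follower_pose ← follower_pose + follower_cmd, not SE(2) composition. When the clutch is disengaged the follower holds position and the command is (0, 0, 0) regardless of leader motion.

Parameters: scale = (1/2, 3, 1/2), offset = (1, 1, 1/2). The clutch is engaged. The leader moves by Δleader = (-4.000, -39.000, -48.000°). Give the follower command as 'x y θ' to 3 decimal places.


axis x: 1/2·-4.000 + 1 = -1.000
axis y: 3·-39.000 + 1 = -116.000
axis θ: 1/2·-48.000 + 1/2 = -23.500

-1.000 -116.000 -23.500


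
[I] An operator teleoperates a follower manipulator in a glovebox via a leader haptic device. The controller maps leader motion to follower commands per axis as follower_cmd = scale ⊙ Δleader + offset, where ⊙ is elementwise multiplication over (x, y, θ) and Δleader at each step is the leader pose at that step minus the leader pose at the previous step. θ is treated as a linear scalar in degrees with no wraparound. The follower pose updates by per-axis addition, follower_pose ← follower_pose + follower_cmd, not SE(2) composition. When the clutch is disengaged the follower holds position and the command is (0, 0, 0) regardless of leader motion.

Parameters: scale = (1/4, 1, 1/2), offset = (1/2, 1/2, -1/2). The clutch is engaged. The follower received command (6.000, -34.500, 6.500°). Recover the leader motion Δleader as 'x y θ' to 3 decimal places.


axis x: (6.000 − 1/2) / (1/4) = 22.000
axis y: (-34.500 − 1/2) / (1) = -35.000
axis θ: (6.500 − -1/2) / (1/2) = 14.000

22.000 -35.000 14.000


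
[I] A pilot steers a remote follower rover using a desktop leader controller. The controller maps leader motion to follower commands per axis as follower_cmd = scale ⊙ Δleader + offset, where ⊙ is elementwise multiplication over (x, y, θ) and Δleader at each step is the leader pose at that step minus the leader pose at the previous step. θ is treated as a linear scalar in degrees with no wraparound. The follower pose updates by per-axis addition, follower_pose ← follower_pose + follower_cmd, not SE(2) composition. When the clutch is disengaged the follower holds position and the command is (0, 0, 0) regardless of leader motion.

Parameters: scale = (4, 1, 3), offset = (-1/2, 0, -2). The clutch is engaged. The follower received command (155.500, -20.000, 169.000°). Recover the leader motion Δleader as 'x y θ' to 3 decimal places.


39.000 -20.000 57.000

axis x: (155.500 − -1/2) / (4) = 39.000
axis y: (-20.000 − 0) / (1) = -20.000
axis θ: (169.000 − -2) / (3) = 57.000


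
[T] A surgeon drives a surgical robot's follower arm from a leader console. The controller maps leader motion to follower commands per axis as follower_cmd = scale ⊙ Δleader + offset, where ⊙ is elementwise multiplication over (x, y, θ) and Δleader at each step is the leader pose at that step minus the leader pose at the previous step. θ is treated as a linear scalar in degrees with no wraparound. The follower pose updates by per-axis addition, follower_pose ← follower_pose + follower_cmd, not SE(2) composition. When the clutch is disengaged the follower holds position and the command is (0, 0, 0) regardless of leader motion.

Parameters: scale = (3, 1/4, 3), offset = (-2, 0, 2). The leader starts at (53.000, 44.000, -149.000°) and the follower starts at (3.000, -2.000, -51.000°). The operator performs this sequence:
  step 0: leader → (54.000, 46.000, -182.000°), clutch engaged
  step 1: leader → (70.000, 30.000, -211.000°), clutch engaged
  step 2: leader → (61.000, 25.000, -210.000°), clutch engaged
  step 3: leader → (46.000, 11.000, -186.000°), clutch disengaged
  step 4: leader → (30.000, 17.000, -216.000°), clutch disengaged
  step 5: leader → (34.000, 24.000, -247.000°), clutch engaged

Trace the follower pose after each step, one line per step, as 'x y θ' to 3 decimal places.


step 0: Δleader=(1.000, 2.000, -33.000°), engaged; cmd=(1.000, 0.500, -97.000°) → follower=(4.000, -1.500, -148.000°)
step 1: Δleader=(16.000, -16.000, -29.000°), engaged; cmd=(46.000, -4.000, -85.000°) → follower=(50.000, -5.500, -233.000°)
step 2: Δleader=(-9.000, -5.000, 1.000°), engaged; cmd=(-29.000, -1.250, 5.000°) → follower=(21.000, -6.750, -228.000°)
step 3: Δleader=(-15.000, -14.000, 24.000°), disengaged; cmd=(0,0,0) → follower holds at (21.000, -6.750, -228.000°)
step 4: Δleader=(-16.000, 6.000, -30.000°), disengaged; cmd=(0,0,0) → follower holds at (21.000, -6.750, -228.000°)
step 5: Δleader=(4.000, 7.000, -31.000°), engaged; cmd=(10.000, 1.750, -91.000°) → follower=(31.000, -5.000, -319.000°)

4.000 -1.500 -148.000
50.000 -5.500 -233.000
21.000 -6.750 -228.000
21.000 -6.750 -228.000
21.000 -6.750 -228.000
31.000 -5.000 -319.000


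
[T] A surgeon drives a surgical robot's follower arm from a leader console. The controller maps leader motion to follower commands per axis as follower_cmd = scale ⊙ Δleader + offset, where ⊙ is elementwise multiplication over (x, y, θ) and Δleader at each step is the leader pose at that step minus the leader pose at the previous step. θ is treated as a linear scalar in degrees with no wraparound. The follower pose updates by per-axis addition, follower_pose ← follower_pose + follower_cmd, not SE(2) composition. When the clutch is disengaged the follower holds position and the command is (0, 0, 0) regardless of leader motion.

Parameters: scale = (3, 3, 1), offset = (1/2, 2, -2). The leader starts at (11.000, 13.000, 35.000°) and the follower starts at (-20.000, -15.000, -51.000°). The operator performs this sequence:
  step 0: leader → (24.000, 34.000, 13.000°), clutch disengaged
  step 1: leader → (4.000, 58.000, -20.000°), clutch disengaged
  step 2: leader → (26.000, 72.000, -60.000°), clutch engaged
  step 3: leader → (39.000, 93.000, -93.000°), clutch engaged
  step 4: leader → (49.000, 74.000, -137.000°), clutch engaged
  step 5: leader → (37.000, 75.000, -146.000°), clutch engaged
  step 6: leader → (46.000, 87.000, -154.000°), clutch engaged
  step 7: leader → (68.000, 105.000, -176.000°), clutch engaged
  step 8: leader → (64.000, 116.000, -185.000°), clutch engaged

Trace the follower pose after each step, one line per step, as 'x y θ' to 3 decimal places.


step 0: Δleader=(13.000, 21.000, -22.000°), disengaged; cmd=(0,0,0) → follower holds at (-20.000, -15.000, -51.000°)
step 1: Δleader=(-20.000, 24.000, -33.000°), disengaged; cmd=(0,0,0) → follower holds at (-20.000, -15.000, -51.000°)
step 2: Δleader=(22.000, 14.000, -40.000°), engaged; cmd=(66.500, 44.000, -42.000°) → follower=(46.500, 29.000, -93.000°)
step 3: Δleader=(13.000, 21.000, -33.000°), engaged; cmd=(39.500, 65.000, -35.000°) → follower=(86.000, 94.000, -128.000°)
step 4: Δleader=(10.000, -19.000, -44.000°), engaged; cmd=(30.500, -55.000, -46.000°) → follower=(116.500, 39.000, -174.000°)
step 5: Δleader=(-12.000, 1.000, -9.000°), engaged; cmd=(-35.500, 5.000, -11.000°) → follower=(81.000, 44.000, -185.000°)
step 6: Δleader=(9.000, 12.000, -8.000°), engaged; cmd=(27.500, 38.000, -10.000°) → follower=(108.500, 82.000, -195.000°)
step 7: Δleader=(22.000, 18.000, -22.000°), engaged; cmd=(66.500, 56.000, -24.000°) → follower=(175.000, 138.000, -219.000°)
step 8: Δleader=(-4.000, 11.000, -9.000°), engaged; cmd=(-11.500, 35.000, -11.000°) → follower=(163.500, 173.000, -230.000°)

-20.000 -15.000 -51.000
-20.000 -15.000 -51.000
46.500 29.000 -93.000
86.000 94.000 -128.000
116.500 39.000 -174.000
81.000 44.000 -185.000
108.500 82.000 -195.000
175.000 138.000 -219.000
163.500 173.000 -230.000


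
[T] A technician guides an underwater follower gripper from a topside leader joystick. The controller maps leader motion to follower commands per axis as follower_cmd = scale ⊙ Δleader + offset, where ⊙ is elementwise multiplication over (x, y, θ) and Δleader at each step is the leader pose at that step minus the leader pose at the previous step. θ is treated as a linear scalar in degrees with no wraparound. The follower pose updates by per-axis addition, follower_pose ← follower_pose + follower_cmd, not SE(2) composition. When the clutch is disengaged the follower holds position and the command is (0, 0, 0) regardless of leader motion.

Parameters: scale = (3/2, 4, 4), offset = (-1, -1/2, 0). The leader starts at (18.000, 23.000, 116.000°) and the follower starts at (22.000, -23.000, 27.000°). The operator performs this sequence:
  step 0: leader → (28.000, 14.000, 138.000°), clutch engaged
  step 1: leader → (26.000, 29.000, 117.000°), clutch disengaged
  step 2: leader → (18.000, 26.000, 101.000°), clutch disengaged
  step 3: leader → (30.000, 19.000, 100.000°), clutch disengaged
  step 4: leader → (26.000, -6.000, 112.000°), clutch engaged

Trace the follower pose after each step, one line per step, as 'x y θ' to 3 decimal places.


36.000 -59.500 115.000
36.000 -59.500 115.000
36.000 -59.500 115.000
36.000 -59.500 115.000
29.000 -160.000 163.000

step 0: Δleader=(10.000, -9.000, 22.000°), engaged; cmd=(14.000, -36.500, 88.000°) → follower=(36.000, -59.500, 115.000°)
step 1: Δleader=(-2.000, 15.000, -21.000°), disengaged; cmd=(0,0,0) → follower holds at (36.000, -59.500, 115.000°)
step 2: Δleader=(-8.000, -3.000, -16.000°), disengaged; cmd=(0,0,0) → follower holds at (36.000, -59.500, 115.000°)
step 3: Δleader=(12.000, -7.000, -1.000°), disengaged; cmd=(0,0,0) → follower holds at (36.000, -59.500, 115.000°)
step 4: Δleader=(-4.000, -25.000, 12.000°), engaged; cmd=(-7.000, -100.500, 48.000°) → follower=(29.000, -160.000, 163.000°)


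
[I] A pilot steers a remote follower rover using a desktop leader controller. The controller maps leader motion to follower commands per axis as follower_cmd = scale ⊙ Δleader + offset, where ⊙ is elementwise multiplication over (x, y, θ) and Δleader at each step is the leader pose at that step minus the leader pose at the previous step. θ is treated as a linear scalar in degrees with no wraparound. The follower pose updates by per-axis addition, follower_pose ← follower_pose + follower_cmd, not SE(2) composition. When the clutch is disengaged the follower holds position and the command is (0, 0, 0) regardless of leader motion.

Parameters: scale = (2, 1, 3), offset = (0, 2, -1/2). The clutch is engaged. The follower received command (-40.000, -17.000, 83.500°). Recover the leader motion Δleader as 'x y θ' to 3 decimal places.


axis x: (-40.000 − 0) / (2) = -20.000
axis y: (-17.000 − 2) / (1) = -19.000
axis θ: (83.500 − -1/2) / (3) = 28.000

-20.000 -19.000 28.000


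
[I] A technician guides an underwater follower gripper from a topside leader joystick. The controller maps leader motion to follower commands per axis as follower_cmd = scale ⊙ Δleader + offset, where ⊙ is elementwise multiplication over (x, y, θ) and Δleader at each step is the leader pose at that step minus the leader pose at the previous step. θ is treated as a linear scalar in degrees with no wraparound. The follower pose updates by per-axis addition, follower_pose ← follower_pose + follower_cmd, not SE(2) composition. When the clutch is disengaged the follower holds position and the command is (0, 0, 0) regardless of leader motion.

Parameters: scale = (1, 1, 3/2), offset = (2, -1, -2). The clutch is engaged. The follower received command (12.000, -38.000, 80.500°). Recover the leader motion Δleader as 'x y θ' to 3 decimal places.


10.000 -37.000 55.000

axis x: (12.000 − 2) / (1) = 10.000
axis y: (-38.000 − -1) / (1) = -37.000
axis θ: (80.500 − -2) / (3/2) = 55.000


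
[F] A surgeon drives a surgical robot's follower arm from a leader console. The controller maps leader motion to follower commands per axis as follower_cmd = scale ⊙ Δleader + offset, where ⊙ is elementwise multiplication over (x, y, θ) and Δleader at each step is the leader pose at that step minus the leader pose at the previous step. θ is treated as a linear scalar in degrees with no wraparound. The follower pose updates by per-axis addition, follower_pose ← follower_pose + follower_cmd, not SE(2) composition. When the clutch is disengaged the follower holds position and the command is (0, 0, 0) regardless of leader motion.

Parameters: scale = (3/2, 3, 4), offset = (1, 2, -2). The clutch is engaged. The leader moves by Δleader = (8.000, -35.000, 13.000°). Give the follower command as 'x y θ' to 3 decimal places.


axis x: 3/2·8.000 + 1 = 13.000
axis y: 3·-35.000 + 2 = -103.000
axis θ: 4·13.000 + -2 = 50.000

13.000 -103.000 50.000


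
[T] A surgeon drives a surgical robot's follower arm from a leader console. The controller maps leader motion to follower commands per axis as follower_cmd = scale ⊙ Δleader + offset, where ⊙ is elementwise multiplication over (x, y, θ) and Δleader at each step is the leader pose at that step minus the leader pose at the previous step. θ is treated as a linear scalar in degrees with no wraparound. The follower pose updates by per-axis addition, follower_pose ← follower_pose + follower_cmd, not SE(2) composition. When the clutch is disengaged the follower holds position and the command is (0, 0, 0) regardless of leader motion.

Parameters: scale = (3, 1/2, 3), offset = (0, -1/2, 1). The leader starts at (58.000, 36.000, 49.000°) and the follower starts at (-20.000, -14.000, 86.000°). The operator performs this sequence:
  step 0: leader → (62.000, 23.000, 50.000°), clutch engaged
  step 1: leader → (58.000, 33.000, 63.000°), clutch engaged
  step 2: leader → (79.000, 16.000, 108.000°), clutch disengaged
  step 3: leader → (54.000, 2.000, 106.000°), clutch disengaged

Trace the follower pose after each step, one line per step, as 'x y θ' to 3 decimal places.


step 0: Δleader=(4.000, -13.000, 1.000°), engaged; cmd=(12.000, -7.000, 4.000°) → follower=(-8.000, -21.000, 90.000°)
step 1: Δleader=(-4.000, 10.000, 13.000°), engaged; cmd=(-12.000, 4.500, 40.000°) → follower=(-20.000, -16.500, 130.000°)
step 2: Δleader=(21.000, -17.000, 45.000°), disengaged; cmd=(0,0,0) → follower holds at (-20.000, -16.500, 130.000°)
step 3: Δleader=(-25.000, -14.000, -2.000°), disengaged; cmd=(0,0,0) → follower holds at (-20.000, -16.500, 130.000°)

-8.000 -21.000 90.000
-20.000 -16.500 130.000
-20.000 -16.500 130.000
-20.000 -16.500 130.000


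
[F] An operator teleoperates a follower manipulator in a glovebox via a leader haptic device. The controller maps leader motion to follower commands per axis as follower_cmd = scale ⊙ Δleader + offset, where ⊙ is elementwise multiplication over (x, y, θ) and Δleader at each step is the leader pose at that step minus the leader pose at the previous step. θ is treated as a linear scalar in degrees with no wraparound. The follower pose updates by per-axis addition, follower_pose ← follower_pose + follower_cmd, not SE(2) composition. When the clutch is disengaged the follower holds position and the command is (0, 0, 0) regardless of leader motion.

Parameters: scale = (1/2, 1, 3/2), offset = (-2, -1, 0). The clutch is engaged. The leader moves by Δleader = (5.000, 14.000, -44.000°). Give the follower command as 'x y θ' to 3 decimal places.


0.500 13.000 -66.000

axis x: 1/2·5.000 + -2 = 0.500
axis y: 1·14.000 + -1 = 13.000
axis θ: 3/2·-44.000 + 0 = -66.000


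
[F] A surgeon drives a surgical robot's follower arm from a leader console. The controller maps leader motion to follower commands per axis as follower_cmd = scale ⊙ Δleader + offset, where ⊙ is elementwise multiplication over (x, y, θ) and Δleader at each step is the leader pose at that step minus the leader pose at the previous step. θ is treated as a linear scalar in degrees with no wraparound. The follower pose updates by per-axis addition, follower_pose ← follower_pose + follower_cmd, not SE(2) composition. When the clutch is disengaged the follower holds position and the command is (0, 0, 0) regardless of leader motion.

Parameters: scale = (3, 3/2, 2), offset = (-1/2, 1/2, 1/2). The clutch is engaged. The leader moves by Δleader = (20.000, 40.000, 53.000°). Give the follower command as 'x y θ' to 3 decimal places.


59.500 60.500 106.500

axis x: 3·20.000 + -1/2 = 59.500
axis y: 3/2·40.000 + 1/2 = 60.500
axis θ: 2·53.000 + 1/2 = 106.500


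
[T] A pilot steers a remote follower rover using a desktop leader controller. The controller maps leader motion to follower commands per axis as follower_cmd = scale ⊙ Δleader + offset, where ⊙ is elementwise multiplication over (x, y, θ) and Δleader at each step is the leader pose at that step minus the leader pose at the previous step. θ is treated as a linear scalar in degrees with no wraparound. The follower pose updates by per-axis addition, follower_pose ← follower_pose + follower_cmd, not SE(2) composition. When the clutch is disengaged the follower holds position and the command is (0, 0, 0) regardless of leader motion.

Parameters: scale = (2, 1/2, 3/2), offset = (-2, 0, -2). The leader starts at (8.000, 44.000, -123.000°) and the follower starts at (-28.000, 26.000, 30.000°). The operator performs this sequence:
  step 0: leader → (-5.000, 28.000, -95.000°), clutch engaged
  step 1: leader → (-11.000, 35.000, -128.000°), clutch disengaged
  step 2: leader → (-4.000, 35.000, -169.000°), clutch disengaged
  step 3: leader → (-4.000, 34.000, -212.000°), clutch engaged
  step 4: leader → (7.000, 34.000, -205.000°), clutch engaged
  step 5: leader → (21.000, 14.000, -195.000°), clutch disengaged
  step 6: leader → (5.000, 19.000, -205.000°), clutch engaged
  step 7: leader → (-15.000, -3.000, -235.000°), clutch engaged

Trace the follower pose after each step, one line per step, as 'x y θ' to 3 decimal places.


step 0: Δleader=(-13.000, -16.000, 28.000°), engaged; cmd=(-28.000, -8.000, 40.000°) → follower=(-56.000, 18.000, 70.000°)
step 1: Δleader=(-6.000, 7.000, -33.000°), disengaged; cmd=(0,0,0) → follower holds at (-56.000, 18.000, 70.000°)
step 2: Δleader=(7.000, 0.000, -41.000°), disengaged; cmd=(0,0,0) → follower holds at (-56.000, 18.000, 70.000°)
step 3: Δleader=(0.000, -1.000, -43.000°), engaged; cmd=(-2.000, -0.500, -66.500°) → follower=(-58.000, 17.500, 3.500°)
step 4: Δleader=(11.000, 0.000, 7.000°), engaged; cmd=(20.000, 0.000, 8.500°) → follower=(-38.000, 17.500, 12.000°)
step 5: Δleader=(14.000, -20.000, 10.000°), disengaged; cmd=(0,0,0) → follower holds at (-38.000, 17.500, 12.000°)
step 6: Δleader=(-16.000, 5.000, -10.000°), engaged; cmd=(-34.000, 2.500, -17.000°) → follower=(-72.000, 20.000, -5.000°)
step 7: Δleader=(-20.000, -22.000, -30.000°), engaged; cmd=(-42.000, -11.000, -47.000°) → follower=(-114.000, 9.000, -52.000°)

-56.000 18.000 70.000
-56.000 18.000 70.000
-56.000 18.000 70.000
-58.000 17.500 3.500
-38.000 17.500 12.000
-38.000 17.500 12.000
-72.000 20.000 -5.000
-114.000 9.000 -52.000


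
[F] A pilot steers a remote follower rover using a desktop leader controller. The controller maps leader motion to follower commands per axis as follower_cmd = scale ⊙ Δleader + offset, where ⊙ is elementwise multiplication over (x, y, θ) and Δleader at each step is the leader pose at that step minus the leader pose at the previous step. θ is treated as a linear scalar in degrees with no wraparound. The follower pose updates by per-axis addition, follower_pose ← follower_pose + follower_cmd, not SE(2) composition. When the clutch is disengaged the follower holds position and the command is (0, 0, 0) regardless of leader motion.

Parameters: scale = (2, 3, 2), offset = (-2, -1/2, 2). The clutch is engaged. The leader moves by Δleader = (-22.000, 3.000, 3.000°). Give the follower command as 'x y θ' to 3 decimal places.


axis x: 2·-22.000 + -2 = -46.000
axis y: 3·3.000 + -1/2 = 8.500
axis θ: 2·3.000 + 2 = 8.000

-46.000 8.500 8.000


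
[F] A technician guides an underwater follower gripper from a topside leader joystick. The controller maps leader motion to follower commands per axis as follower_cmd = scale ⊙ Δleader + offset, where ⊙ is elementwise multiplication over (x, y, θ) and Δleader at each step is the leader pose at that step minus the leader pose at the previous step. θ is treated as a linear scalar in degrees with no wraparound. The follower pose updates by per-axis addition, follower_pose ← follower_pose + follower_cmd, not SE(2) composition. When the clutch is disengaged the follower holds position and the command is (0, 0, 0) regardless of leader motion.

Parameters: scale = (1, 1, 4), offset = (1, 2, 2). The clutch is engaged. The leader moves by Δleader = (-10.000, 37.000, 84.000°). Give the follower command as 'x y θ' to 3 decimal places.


axis x: 1·-10.000 + 1 = -9.000
axis y: 1·37.000 + 2 = 39.000
axis θ: 4·84.000 + 2 = 338.000

-9.000 39.000 338.000


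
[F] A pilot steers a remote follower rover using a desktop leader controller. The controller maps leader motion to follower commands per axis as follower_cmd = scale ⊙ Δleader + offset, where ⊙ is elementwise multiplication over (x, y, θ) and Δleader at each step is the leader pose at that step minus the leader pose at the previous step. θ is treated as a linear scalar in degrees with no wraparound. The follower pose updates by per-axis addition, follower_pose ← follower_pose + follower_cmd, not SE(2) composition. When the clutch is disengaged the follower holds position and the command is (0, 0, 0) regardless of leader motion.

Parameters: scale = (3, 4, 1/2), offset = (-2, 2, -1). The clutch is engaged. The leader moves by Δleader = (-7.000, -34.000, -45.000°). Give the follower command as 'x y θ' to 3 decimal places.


-23.000 -134.000 -23.500

axis x: 3·-7.000 + -2 = -23.000
axis y: 4·-34.000 + 2 = -134.000
axis θ: 1/2·-45.000 + -1 = -23.500


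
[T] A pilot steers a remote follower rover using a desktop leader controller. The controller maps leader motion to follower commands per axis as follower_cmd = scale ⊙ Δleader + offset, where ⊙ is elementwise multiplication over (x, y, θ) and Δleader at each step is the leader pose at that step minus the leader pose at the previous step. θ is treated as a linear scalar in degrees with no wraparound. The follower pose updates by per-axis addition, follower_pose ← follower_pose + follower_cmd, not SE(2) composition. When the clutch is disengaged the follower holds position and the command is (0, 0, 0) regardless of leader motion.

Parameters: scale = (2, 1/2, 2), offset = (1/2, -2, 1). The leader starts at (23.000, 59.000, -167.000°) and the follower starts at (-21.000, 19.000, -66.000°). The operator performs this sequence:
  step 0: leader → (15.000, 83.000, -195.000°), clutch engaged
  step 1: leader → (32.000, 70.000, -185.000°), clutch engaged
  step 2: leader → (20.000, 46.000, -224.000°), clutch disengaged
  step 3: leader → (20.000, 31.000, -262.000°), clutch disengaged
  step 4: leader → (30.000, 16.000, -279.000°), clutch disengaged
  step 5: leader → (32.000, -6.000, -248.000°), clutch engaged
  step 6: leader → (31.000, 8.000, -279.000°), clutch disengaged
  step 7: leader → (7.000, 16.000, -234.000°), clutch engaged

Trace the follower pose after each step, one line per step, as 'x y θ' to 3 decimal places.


-36.500 29.000 -121.000
-2.000 20.500 -100.000
-2.000 20.500 -100.000
-2.000 20.500 -100.000
-2.000 20.500 -100.000
2.500 7.500 -37.000
2.500 7.500 -37.000
-45.000 9.500 54.000

step 0: Δleader=(-8.000, 24.000, -28.000°), engaged; cmd=(-15.500, 10.000, -55.000°) → follower=(-36.500, 29.000, -121.000°)
step 1: Δleader=(17.000, -13.000, 10.000°), engaged; cmd=(34.500, -8.500, 21.000°) → follower=(-2.000, 20.500, -100.000°)
step 2: Δleader=(-12.000, -24.000, -39.000°), disengaged; cmd=(0,0,0) → follower holds at (-2.000, 20.500, -100.000°)
step 3: Δleader=(0.000, -15.000, -38.000°), disengaged; cmd=(0,0,0) → follower holds at (-2.000, 20.500, -100.000°)
step 4: Δleader=(10.000, -15.000, -17.000°), disengaged; cmd=(0,0,0) → follower holds at (-2.000, 20.500, -100.000°)
step 5: Δleader=(2.000, -22.000, 31.000°), engaged; cmd=(4.500, -13.000, 63.000°) → follower=(2.500, 7.500, -37.000°)
step 6: Δleader=(-1.000, 14.000, -31.000°), disengaged; cmd=(0,0,0) → follower holds at (2.500, 7.500, -37.000°)
step 7: Δleader=(-24.000, 8.000, 45.000°), engaged; cmd=(-47.500, 2.000, 91.000°) → follower=(-45.000, 9.500, 54.000°)
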